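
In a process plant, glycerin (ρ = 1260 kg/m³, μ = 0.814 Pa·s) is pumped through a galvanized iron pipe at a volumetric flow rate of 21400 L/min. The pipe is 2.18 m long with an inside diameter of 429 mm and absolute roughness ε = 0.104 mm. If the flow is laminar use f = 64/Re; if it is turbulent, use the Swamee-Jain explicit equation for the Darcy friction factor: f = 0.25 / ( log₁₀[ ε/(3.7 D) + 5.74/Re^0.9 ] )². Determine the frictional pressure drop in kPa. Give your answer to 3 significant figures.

Q = 21400 L/min = 21400/60000 = 0.3567 m³/s.
Cross-sectional area A = πD²/4 = π(0.429)²/4 = 0.1445 m²; mean velocity V = Q/A = 0.3567/0.1445 = 2.468 m/s.
Reynolds number Re = ρVD/μ = 1260 · 2.468 · 0.429 / 0.814 = 1639.
Re < 2300 → laminar flow, so f = 64/Re = 64/1639 = 0.03906 (the turbulent correlation is not needed).
Darcy-Weisbach: ΔP = f(L/D)(ρV²/2) = 0.03906·(2.18/0.429)·(1260·2.468²/2) = 0.03906·5.082·3836 = 761.3 Pa.
ΔP = 761.3 Pa = 0.761 kPa.

ΔP ≈ 0.761 kPa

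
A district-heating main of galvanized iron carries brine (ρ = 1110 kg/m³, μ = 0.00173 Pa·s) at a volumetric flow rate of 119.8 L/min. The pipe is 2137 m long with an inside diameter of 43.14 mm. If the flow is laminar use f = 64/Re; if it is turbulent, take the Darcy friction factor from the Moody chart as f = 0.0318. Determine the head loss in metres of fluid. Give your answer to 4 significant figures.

Q = 119.8 L/min = 119.8/60000 = 0.001997 m³/s.
Cross-sectional area A = πD²/4 = π(0.04314)²/4 = 0.001462 m²; mean velocity V = Q/A = 0.001997/0.001462 = 1.366 m/s.
Reynolds number Re = ρVD/μ = 1110 · 1.366 · 0.04314 / 0.00173 = 3.781e+04.
Re > 4000 → turbulent; use the Moody-chart value f = 0.0318.
Darcy-Weisbach: ΔP = f(L/D)(ρV²/2) = 0.0318·(2137/0.04314)·(1110·1.366²/2) = 0.0318·4.954e+04·1036 = 1.631e+06 Pa.
Head loss h_f = ΔP/(ρg) = 1.631e+06/(1110·9.81) = 149.8 m.

h_f ≈ 149.8 m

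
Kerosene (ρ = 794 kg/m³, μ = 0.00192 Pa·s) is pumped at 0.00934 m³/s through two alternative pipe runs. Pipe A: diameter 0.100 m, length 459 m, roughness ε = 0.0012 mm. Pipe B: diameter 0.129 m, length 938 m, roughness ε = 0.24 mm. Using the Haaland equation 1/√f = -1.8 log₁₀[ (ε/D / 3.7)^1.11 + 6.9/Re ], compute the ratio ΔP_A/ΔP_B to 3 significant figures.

ΔP_A/ΔP_B ≈ 1.36

Pipe A: V = Q/A = 0.00934/0.007854 = 1.189 m/s; Re = 4.918e+04; ε/D = 1.2e-05; Haaland → f = 0.02082; ΔP_A = f(L/D)(ρV²/2) = 5.365e+04 Pa.
Pipe B: V = Q/A = 0.00934/0.01307 = 0.7146 m/s; Re = 3.812e+04; ε/D = 0.00186; Haaland → f = 0.02672; ΔP_B = f(L/D)(ρV²/2) = 3.938e+04 Pa.
ΔP_A/ΔP_B = 5.365e+04/3.938e+04 = 1.36.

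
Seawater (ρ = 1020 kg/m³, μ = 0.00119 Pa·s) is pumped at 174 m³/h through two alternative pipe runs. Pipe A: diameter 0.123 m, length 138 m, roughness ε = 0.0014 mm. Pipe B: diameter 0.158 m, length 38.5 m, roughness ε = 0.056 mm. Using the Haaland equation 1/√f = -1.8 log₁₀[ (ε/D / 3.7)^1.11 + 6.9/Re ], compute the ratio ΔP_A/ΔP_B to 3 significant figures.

ΔP_A/ΔP_B ≈ 9.97

Pipe A: V = Q/A = 0.04833/0.01188 = 4.068 m/s; Re = 4.288e+05; ε/D = 1.14e-05; Haaland → f = 0.01355; ΔP_A = f(L/D)(ρV²/2) = 1.282e+05 Pa.
Pipe B: V = Q/A = 0.04833/0.01961 = 2.465 m/s; Re = 3.339e+05; ε/D = 0.000354; Haaland → f = 0.01703; ΔP_B = f(L/D)(ρV²/2) = 1.286e+04 Pa.
ΔP_A/ΔP_B = 1.282e+05/1.286e+04 = 9.97.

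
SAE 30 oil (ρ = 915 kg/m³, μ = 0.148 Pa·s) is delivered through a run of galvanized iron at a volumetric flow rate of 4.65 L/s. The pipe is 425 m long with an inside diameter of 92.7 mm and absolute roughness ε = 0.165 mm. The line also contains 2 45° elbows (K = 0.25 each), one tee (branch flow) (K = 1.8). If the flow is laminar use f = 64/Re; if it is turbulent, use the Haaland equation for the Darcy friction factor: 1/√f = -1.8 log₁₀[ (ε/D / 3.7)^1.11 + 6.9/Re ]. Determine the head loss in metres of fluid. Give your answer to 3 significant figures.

Q = 4.65 L/s = 4.65/1000 = 0.00465 m³/s.
Cross-sectional area A = πD²/4 = π(0.0927)²/4 = 0.006749 m²; mean velocity V = Q/A = 0.00465/0.006749 = 0.689 m/s.
Reynolds number Re = ρVD/μ = 915 · 0.689 · 0.0927 / 0.148 = 394.9.
Re < 2300 → laminar flow, so f = 64/Re = 64/394.9 = 0.1621 (the turbulent correlation is not needed).
Total minor-loss coefficient ΣK = 2·0.25 + 1·1.8 = 2.3.
ΔP = [f·L/D + ΣK]·(ρV²/2) = [0.1621·425/0.0927 + 2.3]·(915·0.689²/2) = [743.1 + 2.3]·217.2 = 1.619e+05 Pa.
Head loss h_f = ΔP/(ρg) = 1.619e+05/(915·9.81) = 18.0 m.

h_f ≈ 18.0 m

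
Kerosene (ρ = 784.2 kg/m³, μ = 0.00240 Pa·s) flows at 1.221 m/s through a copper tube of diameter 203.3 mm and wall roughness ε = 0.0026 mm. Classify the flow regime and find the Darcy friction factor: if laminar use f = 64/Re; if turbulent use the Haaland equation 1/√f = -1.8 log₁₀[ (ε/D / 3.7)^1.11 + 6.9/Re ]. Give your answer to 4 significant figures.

f ≈ 0.01867

Re = ρVD/μ = 784.2·1.221·0.2033/0.0024 = 8.111e+04.
Re > 4000 → turbulent. ε/D = 2.6e-06/0.2033 = 1.28e-05; Haaland: 1/√f = -1.8 log₁₀[8.67e-07 + 8.51e-05] = 7.318, so f = 0.01867.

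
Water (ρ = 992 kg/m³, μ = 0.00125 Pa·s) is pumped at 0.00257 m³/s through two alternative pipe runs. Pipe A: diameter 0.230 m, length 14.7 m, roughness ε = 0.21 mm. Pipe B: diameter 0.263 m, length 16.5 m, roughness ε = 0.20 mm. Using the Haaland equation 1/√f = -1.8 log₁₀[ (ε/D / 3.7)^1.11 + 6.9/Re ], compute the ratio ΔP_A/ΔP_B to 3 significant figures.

Pipe A: V = Q/A = 0.00257/0.04155 = 0.06186 m/s; Re = 1.129e+04; ε/D = 0.000913; Haaland → f = 0.03113; ΔP_A = f(L/D)(ρV²/2) = 3.776 Pa.
Pipe B: V = Q/A = 0.00257/0.05433 = 0.04731 m/s; Re = 9874; ε/D = 0.00076; Haaland → f = 0.03195; ΔP_B = f(L/D)(ρV²/2) = 2.225 Pa.
ΔP_A/ΔP_B = 3.776/2.225 = 1.70.

ΔP_A/ΔP_B ≈ 1.70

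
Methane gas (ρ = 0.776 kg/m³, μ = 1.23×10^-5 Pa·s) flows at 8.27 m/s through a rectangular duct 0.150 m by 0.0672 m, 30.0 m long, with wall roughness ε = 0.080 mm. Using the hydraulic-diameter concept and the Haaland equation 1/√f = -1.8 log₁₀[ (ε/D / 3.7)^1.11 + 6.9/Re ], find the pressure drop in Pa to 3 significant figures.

Hydraulic diameter D_h = 4A/P = 4·(0.15·0.0672)/(2·(0.15+0.0672)) = 0.04032/0.4344 = 0.09282 m.
Re = ρVD_h/μ = 0.776·8.27·0.09282/1.23e-05 = 4.843e+04.
ε/D_h = 8e-05/0.09282 = 0.000862; Haaland gives 1/√f = -1.8 log₁₀[9.28e-05+0.000142] = 6.531, so f = 0.02344.
ΔP = f(L/D_h)(ρV²/2) = 0.02344·30/0.09282·26.54 = 201.1 Pa.

ΔP ≈ 201 Pa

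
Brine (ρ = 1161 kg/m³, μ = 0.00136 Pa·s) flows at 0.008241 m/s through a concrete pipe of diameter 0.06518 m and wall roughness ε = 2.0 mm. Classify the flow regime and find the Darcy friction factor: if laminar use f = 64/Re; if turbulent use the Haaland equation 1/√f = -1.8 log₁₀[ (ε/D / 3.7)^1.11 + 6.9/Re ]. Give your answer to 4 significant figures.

f ≈ 0.1396

Re = ρVD/μ = 1161·0.008241·0.06518/0.00136 = 458.6.
Re < 2300 → laminar, so f = 64/Re = 0.1396 (roughness is irrelevant in laminar flow).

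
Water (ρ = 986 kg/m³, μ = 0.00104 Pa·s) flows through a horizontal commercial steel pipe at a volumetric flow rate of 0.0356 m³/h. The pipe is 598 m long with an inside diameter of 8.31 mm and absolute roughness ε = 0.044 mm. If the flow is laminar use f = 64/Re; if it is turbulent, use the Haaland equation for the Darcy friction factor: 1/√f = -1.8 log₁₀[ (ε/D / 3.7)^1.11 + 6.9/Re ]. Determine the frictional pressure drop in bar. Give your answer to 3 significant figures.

Q = 0.0356 m³/h = 0.0356/3600 = 9.889e-06 m³/s.
Cross-sectional area A = πD²/4 = π(0.00831)²/4 = 5.424e-05 m²; mean velocity V = Q/A = 9.889e-06/5.424e-05 = 0.1823 m/s.
Reynolds number Re = ρVD/μ = 986 · 0.1823 · 0.00831 / 0.00104 = 1436.
Re < 2300 → laminar flow, so f = 64/Re = 64/1436 = 0.04455 (the turbulent correlation is not needed).
Darcy-Weisbach: ΔP = f(L/D)(ρV²/2) = 0.04455·(598/0.00831)·(986·0.1823²/2) = 0.04455·7.196e+04·16.39 = 5.255e+04 Pa.
ΔP = 5.255e+04 Pa = 0.525 bar.

ΔP ≈ 0.525 bar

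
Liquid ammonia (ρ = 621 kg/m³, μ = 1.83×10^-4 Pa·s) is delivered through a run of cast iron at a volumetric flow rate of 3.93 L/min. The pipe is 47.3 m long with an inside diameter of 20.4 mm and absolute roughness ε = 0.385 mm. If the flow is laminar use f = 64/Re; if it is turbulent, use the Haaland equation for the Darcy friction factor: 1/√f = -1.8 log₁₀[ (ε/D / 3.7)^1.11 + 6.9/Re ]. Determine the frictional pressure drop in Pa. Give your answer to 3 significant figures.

Q = 3.93 L/min = 3.93/60000 = 6.55e-05 m³/s.
Cross-sectional area A = πD²/4 = π(0.0204)²/4 = 0.0003269 m²; mean velocity V = Q/A = 6.55e-05/0.0003269 = 0.2004 m/s.
Reynolds number Re = ρVD/μ = 621 · 0.2004 · 0.0204 / 0.000183 = 1.387e+04.
Re > 4000 → turbulent. Relative roughness ε/D = 0.000385/0.0204 = 0.0189. Haaland: 1/√f = -1.8 log₁₀[(0.0189/3.7)^1.11 + 6.9/1.387e+04] = -1.8 log₁₀[0.00285 + 0.000497] = 4.455, so f = 0.05039.
Darcy-Weisbach: ΔP = f(L/D)(ρV²/2) = 0.05039·(47.3/0.0204)·(621·0.2004²/2) = 0.05039·2319·12.47 = 1457 Pa.

ΔP ≈ 1460 Pa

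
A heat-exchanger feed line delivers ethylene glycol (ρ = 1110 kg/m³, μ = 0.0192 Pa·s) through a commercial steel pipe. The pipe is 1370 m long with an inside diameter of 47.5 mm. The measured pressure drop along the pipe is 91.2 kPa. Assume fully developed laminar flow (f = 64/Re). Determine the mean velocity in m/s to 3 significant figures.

V ≈ 0.244 m/s

For laminar flow, f = 64/Re with Re = ρVD/μ, so Darcy-Weisbach reduces to ΔP = 32μLV/D². Solving for V: V = ΔP·D²/(32μL) = 9.12e+04·(0.0475)²/(32·0.0192·1370) = 0.2445 m/s.
Check: Re = ρVD/μ = 1110·0.2445·0.0475/0.0192 = 671.3 < 2300, so the laminar assumption holds.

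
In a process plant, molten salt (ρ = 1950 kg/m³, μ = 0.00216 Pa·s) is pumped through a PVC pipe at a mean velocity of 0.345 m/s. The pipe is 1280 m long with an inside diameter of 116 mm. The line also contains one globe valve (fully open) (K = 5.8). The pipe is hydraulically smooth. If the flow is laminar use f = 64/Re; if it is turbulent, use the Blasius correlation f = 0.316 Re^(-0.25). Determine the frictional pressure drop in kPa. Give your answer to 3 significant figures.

Reynolds number Re = ρVD/μ = 1950 · 0.345 · 0.116 / 0.00216 = 3.613e+04.
Re > 4000 → turbulent. Smooth-pipe (Blasius): f = 0.316 Re^(-0.25) = 0.316/(3.613e+04)^0.25 = 0.02292.
Total minor-loss coefficient ΣK = 1·5.8 = 5.8.
ΔP = [f·L/D + ΣK]·(ρV²/2) = [0.02292·1280/0.116 + 5.8]·(1950·0.345²/2) = [252.9 + 5.8]·116 = 3.002e+04 Pa.
ΔP = 3.002e+04 Pa = 30.0 kPa.

ΔP ≈ 30.0 kPa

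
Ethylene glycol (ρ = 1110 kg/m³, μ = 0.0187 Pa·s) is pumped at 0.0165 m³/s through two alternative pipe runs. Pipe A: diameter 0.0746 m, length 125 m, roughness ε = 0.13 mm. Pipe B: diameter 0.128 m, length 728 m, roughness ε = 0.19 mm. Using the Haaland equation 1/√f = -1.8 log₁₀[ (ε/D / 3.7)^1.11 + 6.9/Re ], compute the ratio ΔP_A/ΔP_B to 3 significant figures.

ΔP_A/ΔP_B ≈ 2.31

Pipe A: V = Q/A = 0.0165/0.004371 = 3.775 m/s; Re = 1.672e+04; ε/D = 0.00174; Haaland → f = 0.02994; ΔP_A = f(L/D)(ρV²/2) = 3.968e+05 Pa.
Pipe B: V = Q/A = 0.0165/0.01287 = 1.282 m/s; Re = 9742; ε/D = 0.00148; Haaland → f = 0.03304; ΔP_B = f(L/D)(ρV²/2) = 1.715e+05 Pa.
ΔP_A/ΔP_B = 3.968e+05/1.715e+05 = 2.31.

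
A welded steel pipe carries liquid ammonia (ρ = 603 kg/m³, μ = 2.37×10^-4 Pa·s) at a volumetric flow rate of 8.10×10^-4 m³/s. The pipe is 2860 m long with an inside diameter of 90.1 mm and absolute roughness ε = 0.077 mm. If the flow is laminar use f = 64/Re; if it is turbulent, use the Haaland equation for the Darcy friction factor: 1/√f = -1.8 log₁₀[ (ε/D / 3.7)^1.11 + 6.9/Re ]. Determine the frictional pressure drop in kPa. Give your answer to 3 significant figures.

ΔP ≈ 3.93 kPa

Cross-sectional area A = πD²/4 = π(0.0901)²/4 = 0.006376 m²; mean velocity V = Q/A = 0.00081/0.006376 = 0.127 m/s.
Reynolds number Re = ρVD/μ = 603 · 0.127 · 0.0901 / 0.000237 = 2.912e+04.
Re > 4000 → turbulent. Relative roughness ε/D = 7.7e-05/0.0901 = 0.000855. Haaland: 1/√f = -1.8 log₁₀[(0.000855/3.7)^1.11 + 6.9/2.912e+04] = -1.8 log₁₀[9.2e-05 + 0.000237] = 6.269, so f = 0.02544.
Darcy-Weisbach: ΔP = f(L/D)(ρV²/2) = 0.02544·(2860/0.0901)·(603·0.127²/2) = 0.02544·3.174e+04·4.866 = 3930 Pa.
ΔP = 3930 Pa = 3.93 kPa.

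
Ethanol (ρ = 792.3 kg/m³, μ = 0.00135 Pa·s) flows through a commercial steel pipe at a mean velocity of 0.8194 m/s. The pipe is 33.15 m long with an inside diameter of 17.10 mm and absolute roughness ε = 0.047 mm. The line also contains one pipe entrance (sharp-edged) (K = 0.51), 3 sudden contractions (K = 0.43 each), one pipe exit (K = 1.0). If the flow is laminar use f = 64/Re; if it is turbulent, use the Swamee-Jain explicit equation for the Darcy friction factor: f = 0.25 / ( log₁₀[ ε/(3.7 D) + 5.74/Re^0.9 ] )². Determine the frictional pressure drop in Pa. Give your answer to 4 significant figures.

ΔP ≈ 19690 Pa

Reynolds number Re = ρVD/μ = 792.3 · 0.8194 · 0.0171 / 0.00135 = 8223.
Re > 4000 → turbulent. Relative roughness ε/D = 4.7e-05/0.0171 = 0.00275. Swamee-Jain: f = 0.25/(log₁₀[0.00275/3.7 + 5.74/8223^0.9])² = 0.25/(log₁₀[0.000743 + 0.00172])² = 0.25/(-2.609)² = 0.03674.
Total minor-loss coefficient ΣK = 1·0.51 + 3·0.43 + 1·1 = 2.8.
ΔP = [f·L/D + ΣK]·(ρV²/2) = [0.03674·33.15/0.0171 + 2.8]·(792.3·0.8194²/2) = [71.22 + 2.8]·266 = 1.969e+04 Pa.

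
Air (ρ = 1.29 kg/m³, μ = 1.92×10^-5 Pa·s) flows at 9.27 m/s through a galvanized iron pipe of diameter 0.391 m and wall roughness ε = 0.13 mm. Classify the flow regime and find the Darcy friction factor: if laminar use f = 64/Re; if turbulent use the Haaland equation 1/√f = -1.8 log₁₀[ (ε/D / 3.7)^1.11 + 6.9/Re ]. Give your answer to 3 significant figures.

Re = ρVD/μ = 1.29·9.27·0.391/1.92e-05 = 2.435e+05.
Re > 4000 → turbulent. ε/D = 0.00013/0.391 = 0.000332; Haaland: 1/√f = -1.8 log₁₀[3.22e-05 + 2.83e-05] = 7.592, so f = 0.01735.

f ≈ 0.0174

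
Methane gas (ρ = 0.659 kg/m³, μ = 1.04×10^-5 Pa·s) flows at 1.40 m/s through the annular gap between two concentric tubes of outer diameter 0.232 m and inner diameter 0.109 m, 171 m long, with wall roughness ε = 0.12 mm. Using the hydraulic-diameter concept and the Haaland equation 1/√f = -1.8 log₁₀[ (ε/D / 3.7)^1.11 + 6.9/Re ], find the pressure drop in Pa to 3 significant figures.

Hydraulic diameter D_h = 4A/P = D_o - D_i = 0.232 - 0.109 = 0.123 m.
Re = ρVD_h/μ = 0.659·1.4·0.123/1.04e-05 = 1.091e+04.
ε/D_h = 0.00012/0.123 = 0.000976; Haaland gives 1/√f = -1.8 log₁₀[0.000107+0.000632] = 5.637, so f = 0.03148.
ΔP = f(L/D_h)(ρV²/2) = 0.03148·171/0.123·0.6458 = 28.26 Pa.

ΔP ≈ 28.3 Pa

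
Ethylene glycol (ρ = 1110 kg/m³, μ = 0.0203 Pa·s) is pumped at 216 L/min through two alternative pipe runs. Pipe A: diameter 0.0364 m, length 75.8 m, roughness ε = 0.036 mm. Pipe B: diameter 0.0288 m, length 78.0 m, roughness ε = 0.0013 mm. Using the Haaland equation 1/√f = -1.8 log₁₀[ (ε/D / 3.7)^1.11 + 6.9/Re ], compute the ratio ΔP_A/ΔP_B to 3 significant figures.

Pipe A: V = Q/A = 0.0036/0.001041 = 3.459 m/s; Re = 6886; ε/D = 0.000989; Haaland → f = 0.03536; ΔP_A = f(L/D)(ρV²/2) = 4.89e+05 Pa.
Pipe B: V = Q/A = 0.0036/0.0006514 = 5.526 m/s; Re = 8703; ε/D = 4.51e-05; Haaland → f = 0.03214; ΔP_B = f(L/D)(ρV²/2) = 1.475e+06 Pa.
ΔP_A/ΔP_B = 4.89e+05/1.475e+06 = 0.331.

ΔP_A/ΔP_B ≈ 0.331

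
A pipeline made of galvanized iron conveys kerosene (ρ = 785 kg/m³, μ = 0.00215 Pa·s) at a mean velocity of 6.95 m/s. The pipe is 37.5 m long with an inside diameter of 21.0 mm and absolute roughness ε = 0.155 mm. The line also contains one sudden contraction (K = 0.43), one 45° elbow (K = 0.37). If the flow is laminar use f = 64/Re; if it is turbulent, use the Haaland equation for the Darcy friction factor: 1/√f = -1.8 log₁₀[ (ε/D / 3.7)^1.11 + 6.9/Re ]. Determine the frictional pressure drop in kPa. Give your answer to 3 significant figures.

ΔP ≈ 1220 kPa

Reynolds number Re = ρVD/μ = 785 · 6.95 · 0.021 / 0.00215 = 5.329e+04.
Re > 4000 → turbulent. Relative roughness ε/D = 0.000155/0.021 = 0.00738. Haaland: 1/√f = -1.8 log₁₀[(0.00738/3.7)^1.11 + 6.9/5.329e+04] = -1.8 log₁₀[0.00101 + 0.000129] = 5.3, so f = 0.0356.
Total minor-loss coefficient ΣK = 1·0.43 + 1·0.37 = 0.8.
ΔP = [f·L/D + ΣK]·(ρV²/2) = [0.0356·37.5/0.021 + 0.8]·(785·6.95²/2) = [63.57 + 0.8]·1.896e+04 = 1.22e+06 Pa.
ΔP = 1.22e+06 Pa = 1220 kPa.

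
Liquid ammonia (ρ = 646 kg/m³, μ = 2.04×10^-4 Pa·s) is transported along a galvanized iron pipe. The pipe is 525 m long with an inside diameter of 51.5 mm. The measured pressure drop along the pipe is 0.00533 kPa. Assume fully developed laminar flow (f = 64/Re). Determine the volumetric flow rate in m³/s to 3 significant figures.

Q ≈ 8.59×10^-6 m³/s

For laminar flow, f = 64/Re with Re = ρVD/μ, so Darcy-Weisbach reduces to ΔP = 32μLV/D². Solving for V: V = ΔP·D²/(32μL) = 5.33·(0.0515)²/(32·0.000204·525) = 0.004125 m/s.
Check: Re = ρVD/μ = 646·0.004125·0.0515/0.000204 = 672.7 < 2300, so the laminar assumption holds.
Q = V·A = 0.004125·(π/4·0.0515²) = 8.592e-06 m³/s = 8.59×10^-6 m³/s.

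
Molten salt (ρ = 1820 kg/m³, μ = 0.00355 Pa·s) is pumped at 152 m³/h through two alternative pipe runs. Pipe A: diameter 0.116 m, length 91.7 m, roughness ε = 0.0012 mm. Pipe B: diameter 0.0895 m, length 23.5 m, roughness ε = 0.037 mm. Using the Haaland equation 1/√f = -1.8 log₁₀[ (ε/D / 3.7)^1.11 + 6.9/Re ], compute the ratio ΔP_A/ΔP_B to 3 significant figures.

Pipe A: V = Q/A = 0.04222/0.01057 = 3.995 m/s; Re = 2.376e+05; ε/D = 1.03e-05; Haaland → f = 0.01506; ΔP_A = f(L/D)(ρV²/2) = 1.729e+05 Pa.
Pipe B: V = Q/A = 0.04222/0.006291 = 6.711 m/s; Re = 3.079e+05; ε/D = 0.000413; Haaland → f = 0.01752; ΔP_B = f(L/D)(ρV²/2) = 1.885e+05 Pa.
ΔP_A/ΔP_B = 1.729e+05/1.885e+05 = 0.917.

ΔP_A/ΔP_B ≈ 0.917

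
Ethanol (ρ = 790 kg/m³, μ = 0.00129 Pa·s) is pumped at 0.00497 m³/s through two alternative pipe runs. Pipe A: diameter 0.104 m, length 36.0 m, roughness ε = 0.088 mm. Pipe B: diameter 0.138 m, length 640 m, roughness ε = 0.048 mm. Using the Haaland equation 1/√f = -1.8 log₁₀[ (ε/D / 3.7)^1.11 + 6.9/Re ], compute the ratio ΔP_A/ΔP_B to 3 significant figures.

ΔP_A/ΔP_B ≈ 0.231

Pipe A: V = Q/A = 0.00497/0.008495 = 0.5851 m/s; Re = 3.726e+04; ε/D = 0.000846; Haaland → f = 0.02437; ΔP_A = f(L/D)(ρV²/2) = 1140 Pa.
Pipe B: V = Q/A = 0.00497/0.01496 = 0.3323 m/s; Re = 2.808e+04; ε/D = 0.000348; Haaland → f = 0.02444; ΔP_B = f(L/D)(ρV²/2) = 4944 Pa.
ΔP_A/ΔP_B = 1140/4944 = 0.231.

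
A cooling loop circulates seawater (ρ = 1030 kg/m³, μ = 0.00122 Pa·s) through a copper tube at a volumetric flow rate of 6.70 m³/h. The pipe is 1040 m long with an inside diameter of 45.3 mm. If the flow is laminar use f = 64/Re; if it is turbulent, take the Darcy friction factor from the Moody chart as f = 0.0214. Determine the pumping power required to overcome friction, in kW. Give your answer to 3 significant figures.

Q = 6.70 m³/h = 6.70/3600 = 0.001861 m³/s.
Cross-sectional area A = πD²/4 = π(0.0453)²/4 = 0.001612 m²; mean velocity V = Q/A = 0.001861/0.001612 = 1.155 m/s.
Reynolds number Re = ρVD/μ = 1030 · 1.155 · 0.0453 / 0.00122 = 4.416e+04.
Re > 4000 → turbulent; use the Moody-chart value f = 0.0214.
Darcy-Weisbach: ΔP = f(L/D)(ρV²/2) = 0.0214·(1040/0.0453)·(1030·1.155²/2) = 0.0214·2.296e+04·686.7 = 3.374e+05 Pa.
Pumping power P = QΔP = 0.001861·3.374e+05 = 627.9 W = 0.628 kW.

P ≈ 0.628 kW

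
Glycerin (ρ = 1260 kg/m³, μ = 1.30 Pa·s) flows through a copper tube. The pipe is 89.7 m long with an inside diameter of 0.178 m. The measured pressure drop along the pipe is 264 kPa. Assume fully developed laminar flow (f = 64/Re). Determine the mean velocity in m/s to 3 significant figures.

V ≈ 2.24 m/s

For laminar flow, f = 64/Re with Re = ρVD/μ, so Darcy-Weisbach reduces to ΔP = 32μLV/D². Solving for V: V = ΔP·D²/(32μL) = 2.64e+05·(0.178)²/(32·1.3·89.7) = 2.242 m/s.
Check: Re = ρVD/μ = 1260·2.242·0.178/1.3 = 386.7 < 2300, so the laminar assumption holds.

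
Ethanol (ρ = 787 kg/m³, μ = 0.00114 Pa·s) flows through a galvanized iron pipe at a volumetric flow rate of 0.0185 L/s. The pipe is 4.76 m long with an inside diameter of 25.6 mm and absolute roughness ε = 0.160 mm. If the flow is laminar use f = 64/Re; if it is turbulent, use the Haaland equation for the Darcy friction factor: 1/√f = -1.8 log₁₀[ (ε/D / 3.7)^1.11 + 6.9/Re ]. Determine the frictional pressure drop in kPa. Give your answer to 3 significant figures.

ΔP ≈ 0.00952 kPa

Q = 0.0185 L/s = 0.0185/1000 = 1.85e-05 m³/s.
Cross-sectional area A = πD²/4 = π(0.0256)²/4 = 0.0005147 m²; mean velocity V = Q/A = 1.85e-05/0.0005147 = 0.03594 m/s.
Reynolds number Re = ρVD/μ = 787 · 0.03594 · 0.0256 / 0.00114 = 635.2.
Re < 2300 → laminar flow, so f = 64/Re = 64/635.2 = 0.1008 (the turbulent correlation is not needed).
Darcy-Weisbach: ΔP = f(L/D)(ρV²/2) = 0.1008·(4.76/0.0256)·(787·0.03594²/2) = 0.1008·185.9·0.5083 = 9.523 Pa.
ΔP = 9.523 Pa = 0.00952 kPa.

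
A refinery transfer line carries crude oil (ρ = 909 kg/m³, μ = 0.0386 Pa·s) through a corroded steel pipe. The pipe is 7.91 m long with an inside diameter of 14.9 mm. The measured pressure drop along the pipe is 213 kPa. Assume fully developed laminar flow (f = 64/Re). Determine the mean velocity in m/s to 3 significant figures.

V ≈ 4.84 m/s

For laminar flow, f = 64/Re with Re = ρVD/μ, so Darcy-Weisbach reduces to ΔP = 32μLV/D². Solving for V: V = ΔP·D²/(32μL) = 2.13e+05·(0.0149)²/(32·0.0386·7.91) = 4.84 m/s.
Check: Re = ρVD/μ = 909·4.84·0.0149/0.0386 = 1698 < 2300, so the laminar assumption holds.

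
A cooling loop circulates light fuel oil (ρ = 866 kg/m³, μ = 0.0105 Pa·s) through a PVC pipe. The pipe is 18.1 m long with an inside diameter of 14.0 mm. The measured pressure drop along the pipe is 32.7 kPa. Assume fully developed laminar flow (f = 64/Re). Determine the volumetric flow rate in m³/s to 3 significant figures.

For laminar flow, f = 64/Re with Re = ρVD/μ, so Darcy-Weisbach reduces to ΔP = 32μLV/D². Solving for V: V = ΔP·D²/(32μL) = 3.27e+04·(0.014)²/(32·0.0105·18.1) = 1.054 m/s.
Check: Re = ρVD/μ = 866·1.054·0.014/0.0105 = 1217 < 2300, so the laminar assumption holds.
Q = V·A = 1.054·(π/4·0.014²) = 0.0001622 m³/s = 1.62×10^-4 m³/s.

Q ≈ 1.62×10^-4 m³/s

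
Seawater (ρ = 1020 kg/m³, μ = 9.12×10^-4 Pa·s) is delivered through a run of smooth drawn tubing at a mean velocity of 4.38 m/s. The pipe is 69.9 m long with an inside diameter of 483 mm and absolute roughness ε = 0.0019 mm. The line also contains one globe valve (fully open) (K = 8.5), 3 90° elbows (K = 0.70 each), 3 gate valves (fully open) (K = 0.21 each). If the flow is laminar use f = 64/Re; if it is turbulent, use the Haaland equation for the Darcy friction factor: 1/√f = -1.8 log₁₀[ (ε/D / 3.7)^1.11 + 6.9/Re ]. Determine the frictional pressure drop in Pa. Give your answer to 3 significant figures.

ΔP ≈ 124000 Pa

Reynolds number Re = ρVD/μ = 1020 · 4.38 · 0.483 / 0.000912 = 2.366e+06.
Re > 4000 → turbulent. Relative roughness ε/D = 1.9e-06/0.483 = 3.93e-06. Haaland: 1/√f = -1.8 log₁₀[(3.93e-06/3.7)^1.11 + 6.9/2.366e+06] = -1.8 log₁₀[2.34e-07 + 2.92e-06] = 9.903, so f = 0.0102.
Total minor-loss coefficient ΣK = 1·8.5 + 3·0.7 + 3·0.21 = 11.2.
ΔP = [f·L/D + ΣK]·(ρV²/2) = [0.0102·69.9/0.483 + 11.2]·(1020·4.38²/2) = [1.476 + 11.2]·9784 = 1.243e+05 Pa.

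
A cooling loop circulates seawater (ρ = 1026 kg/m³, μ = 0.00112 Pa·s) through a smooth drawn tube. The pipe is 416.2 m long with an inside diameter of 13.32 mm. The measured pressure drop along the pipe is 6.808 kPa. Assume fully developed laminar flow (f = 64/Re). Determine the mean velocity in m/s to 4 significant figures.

For laminar flow, f = 64/Re with Re = ρVD/μ, so Darcy-Weisbach reduces to ΔP = 32μLV/D². Solving for V: V = ΔP·D²/(32μL) = 6808·(0.01332)²/(32·0.00112·416.2) = 0.08098 m/s.
Check: Re = ρVD/μ = 1026·0.08098·0.01332/0.00112 = 988.1 < 2300, so the laminar assumption holds.

V ≈ 0.08098 m/s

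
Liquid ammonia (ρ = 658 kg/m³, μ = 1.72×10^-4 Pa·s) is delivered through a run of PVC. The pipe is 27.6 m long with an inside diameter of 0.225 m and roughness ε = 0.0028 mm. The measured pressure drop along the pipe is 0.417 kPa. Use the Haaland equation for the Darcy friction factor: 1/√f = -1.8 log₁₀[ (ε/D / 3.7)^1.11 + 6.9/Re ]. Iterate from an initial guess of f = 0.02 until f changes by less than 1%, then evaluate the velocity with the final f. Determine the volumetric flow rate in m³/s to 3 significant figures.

Q ≈ 0.0365 m³/s

Rearranging Darcy-Weisbach: V = √(2·ΔP·D/(f·L·ρ)). With ε/D = 2.8e-06/0.225 = 1.24e-05, iterate starting from f = 0.02:
  f = 0.02 → V = √(2·417·0.225/(0.02·27.6·658)) = 0.7188 m/s; Re = ρVD/μ = 6.187e+05; f → 0.01274
  f = 0.01274 → V = 0.9004 m/s; Re = 7.75e+05; f → 0.01229
  f = 0.01229 → V = 0.9169 m/s; Re = 7.892e+05; f → 0.01225
Converged (Δf/f < 1%). With the final f = 0.01225: V = √(2·417·0.225/(0.01225·27.6·658)) = 0.9182 m/s.
Q = V·A = 0.9182·(π/4·0.225²) = 0.03651 m³/s = 0.0365 m³/s.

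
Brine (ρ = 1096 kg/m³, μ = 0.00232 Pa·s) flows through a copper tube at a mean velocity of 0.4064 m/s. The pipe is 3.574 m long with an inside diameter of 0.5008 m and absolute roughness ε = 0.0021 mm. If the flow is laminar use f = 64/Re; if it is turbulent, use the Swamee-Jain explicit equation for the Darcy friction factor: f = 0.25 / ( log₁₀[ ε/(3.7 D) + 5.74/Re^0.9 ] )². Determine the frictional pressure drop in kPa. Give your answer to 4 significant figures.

Reynolds number Re = ρVD/μ = 1096 · 0.4064 · 0.5008 / 0.00232 = 9.615e+04.
Re > 4000 → turbulent. Relative roughness ε/D = 2.1e-06/0.5008 = 4.19e-06. Swamee-Jain: f = 0.25/(log₁₀[4.19e-06/3.7 + 5.74/9.615e+04^0.9])² = 0.25/(log₁₀[1.13e-06 + 0.000188])² = 0.25/(-3.723)² = 0.01804.
Darcy-Weisbach: ΔP = f(L/D)(ρV²/2) = 0.01804·(3.574/0.5008)·(1096·0.4064²/2) = 0.01804·7.137·90.51 = 11.65 Pa.
ΔP = 11.65 Pa = 0.01165 kPa.

ΔP ≈ 0.01165 kPa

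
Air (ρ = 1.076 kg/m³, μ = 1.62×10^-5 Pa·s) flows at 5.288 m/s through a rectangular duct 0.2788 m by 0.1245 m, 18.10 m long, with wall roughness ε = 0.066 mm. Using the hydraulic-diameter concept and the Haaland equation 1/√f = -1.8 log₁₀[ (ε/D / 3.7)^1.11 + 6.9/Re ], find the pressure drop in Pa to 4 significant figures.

ΔP ≈ 33.49 Pa

Hydraulic diameter D_h = 4A/P = 4·(0.2788·0.1245)/(2·(0.2788+0.1245)) = 0.1388/0.8066 = 0.1721 m.
Re = ρVD_h/μ = 1.076·5.288·0.1721/1.62e-05 = 6.046e+04.
ε/D_h = 6.6e-05/0.1721 = 0.000383; Haaland gives 1/√f = -1.8 log₁₀[3.78e-05+0.000114] = 6.873, so f = 0.02117.
ΔP = f(L/D_h)(ρV²/2) = 0.02117·18.1/0.1721·15.04 = 33.49 Pa.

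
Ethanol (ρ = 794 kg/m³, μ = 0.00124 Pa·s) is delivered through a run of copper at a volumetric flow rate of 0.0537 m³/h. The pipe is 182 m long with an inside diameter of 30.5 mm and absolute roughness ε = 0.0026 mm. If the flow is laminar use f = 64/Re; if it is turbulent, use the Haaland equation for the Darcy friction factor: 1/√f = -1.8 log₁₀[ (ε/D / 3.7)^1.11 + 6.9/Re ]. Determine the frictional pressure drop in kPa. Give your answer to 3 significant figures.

Q = 0.0537 m³/h = 0.0537/3600 = 1.492e-05 m³/s.
Cross-sectional area A = πD²/4 = π(0.0305)²/4 = 0.0007306 m²; mean velocity V = Q/A = 1.492e-05/0.0007306 = 0.02042 m/s.
Reynolds number Re = ρVD/μ = 794 · 0.02042 · 0.0305 / 0.00124 = 398.7.
Re < 2300 → laminar flow, so f = 64/Re = 64/398.7 = 0.1605 (the turbulent correlation is not needed).
Darcy-Weisbach: ΔP = f(L/D)(ρV²/2) = 0.1605·(182/0.0305)·(794·0.02042²/2) = 0.1605·5967·0.1655 = 158.5 Pa.
ΔP = 158.5 Pa = 0.158 kPa.

ΔP ≈ 0.158 kPa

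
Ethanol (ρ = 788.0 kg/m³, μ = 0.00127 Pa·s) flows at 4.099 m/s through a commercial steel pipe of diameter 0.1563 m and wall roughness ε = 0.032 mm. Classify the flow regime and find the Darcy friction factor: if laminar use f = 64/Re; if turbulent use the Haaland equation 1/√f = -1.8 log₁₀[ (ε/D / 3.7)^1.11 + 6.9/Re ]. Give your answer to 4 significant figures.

f ≈ 0.01565

Re = ρVD/μ = 788·4.099·0.1563/0.00127 = 3.975e+05.
Re > 4000 → turbulent. ε/D = 3.2e-05/0.1563 = 0.000205; Haaland: 1/√f = -1.8 log₁₀[1.88e-05 + 1.74e-05] = 7.995, so f = 0.01565.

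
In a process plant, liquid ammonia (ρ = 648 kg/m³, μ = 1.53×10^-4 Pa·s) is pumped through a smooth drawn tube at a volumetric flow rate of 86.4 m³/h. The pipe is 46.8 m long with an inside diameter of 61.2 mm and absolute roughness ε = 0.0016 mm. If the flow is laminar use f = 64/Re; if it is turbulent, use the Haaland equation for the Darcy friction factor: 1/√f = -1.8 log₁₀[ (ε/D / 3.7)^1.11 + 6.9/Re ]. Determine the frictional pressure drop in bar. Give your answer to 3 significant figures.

ΔP ≈ 1.82 bar

Q = 86.4 m³/h = 86.4/3600 = 0.024 m³/s.
Cross-sectional area A = πD²/4 = π(0.0612)²/4 = 0.002942 m²; mean velocity V = Q/A = 0.024/0.002942 = 8.159 m/s.
Reynolds number Re = ρVD/μ = 648 · 8.159 · 0.0612 / 0.000153 = 2.115e+06.
Re > 4000 → turbulent. Relative roughness ε/D = 1.6e-06/0.0612 = 2.61e-05. Haaland: 1/√f = -1.8 log₁₀[(2.61e-05/3.7)^1.11 + 6.9/2.115e+06] = -1.8 log₁₀[1.92e-06 + 3.26e-06] = 9.514, so f = 0.01105.
Darcy-Weisbach: ΔP = f(L/D)(ρV²/2) = 0.01105·(46.8/0.0612)·(648·8.159²/2) = 0.01105·764.7·2.157e+04 = 1.822e+05 Pa.
ΔP = 1.822e+05 Pa = 1.82 bar.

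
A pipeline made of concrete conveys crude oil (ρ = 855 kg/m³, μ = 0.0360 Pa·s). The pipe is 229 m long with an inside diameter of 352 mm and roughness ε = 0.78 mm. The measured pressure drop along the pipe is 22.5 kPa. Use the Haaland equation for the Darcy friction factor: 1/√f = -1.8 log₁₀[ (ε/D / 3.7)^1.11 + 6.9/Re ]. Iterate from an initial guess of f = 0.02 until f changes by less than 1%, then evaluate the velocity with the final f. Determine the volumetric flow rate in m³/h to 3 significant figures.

Rearranging Darcy-Weisbach: V = √(2·ΔP·D/(f·L·ρ)). With ε/D = 0.00078/0.352 = 0.00222, iterate starting from f = 0.02:
  f = 0.02 → V = √(2·2.25e+04·0.352/(0.02·229·855)) = 2.011 m/s; Re = ρVD/μ = 1.681e+04; f → 0.0307
  f = 0.0307 → V = 1.623 m/s; Re = 1.357e+04; f → 0.03188
  f = 0.03188 → V = 1.593 m/s; Re = 1.332e+04; f → 0.03199
Converged (Δf/f < 1%). With the final f = 0.03199: V = √(2·2.25e+04·0.352/(0.03199·229·855)) = 1.59 m/s.
Q = V·A = 1.59·(π/4·0.352²) = 0.1548 m³/s = 557 m³/h.

Q ≈ 557 m³/h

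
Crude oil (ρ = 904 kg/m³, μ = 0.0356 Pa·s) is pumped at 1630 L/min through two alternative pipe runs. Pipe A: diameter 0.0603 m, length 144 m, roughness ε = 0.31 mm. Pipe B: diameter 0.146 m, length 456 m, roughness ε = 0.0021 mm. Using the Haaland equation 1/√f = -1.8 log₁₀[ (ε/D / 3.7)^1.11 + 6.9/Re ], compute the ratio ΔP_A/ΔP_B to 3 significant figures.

ΔP_A/ΔP_B ≈ 26.3

Pipe A: V = Q/A = 0.02717/0.002856 = 9.513 m/s; Re = 1.457e+04; ε/D = 0.00514; Haaland → f = 0.0357; ΔP_A = f(L/D)(ρV²/2) = 3.487e+06 Pa.
Pipe B: V = Q/A = 0.02717/0.01674 = 1.623 m/s; Re = 6016; ε/D = 1.44e-05; Haaland → f = 0.03571; ΔP_B = f(L/D)(ρV²/2) = 1.327e+05 Pa.
ΔP_A/ΔP_B = 3.487e+06/1.327e+05 = 26.3.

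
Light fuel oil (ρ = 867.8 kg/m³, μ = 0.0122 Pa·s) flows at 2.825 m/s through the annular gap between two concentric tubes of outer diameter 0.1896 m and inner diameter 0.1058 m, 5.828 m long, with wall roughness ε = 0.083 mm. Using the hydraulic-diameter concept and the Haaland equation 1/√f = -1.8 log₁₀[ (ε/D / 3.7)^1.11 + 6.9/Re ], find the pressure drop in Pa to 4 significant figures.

ΔP ≈ 6885 Pa

Hydraulic diameter D_h = 4A/P = D_o - D_i = 0.1896 - 0.1058 = 0.0838 m.
Re = ρVD_h/μ = 867.8·2.825·0.0838/0.0122 = 1.684e+04.
ε/D_h = 8.3e-05/0.0838 = 0.00099; Haaland gives 1/√f = -1.8 log₁₀[0.000108+0.00041] = 5.914, so f = 0.02859.
ΔP = f(L/D_h)(ρV²/2) = 0.02859·5.828/0.0838·3463 = 6885 Pa.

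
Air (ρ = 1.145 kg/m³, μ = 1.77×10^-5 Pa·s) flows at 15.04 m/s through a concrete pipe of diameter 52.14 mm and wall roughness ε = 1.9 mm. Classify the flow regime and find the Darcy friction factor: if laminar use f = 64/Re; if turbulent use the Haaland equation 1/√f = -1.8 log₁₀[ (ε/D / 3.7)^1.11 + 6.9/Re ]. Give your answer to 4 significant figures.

f ≈ 0.06277

Re = ρVD/μ = 1.145·15.04·0.05214/1.77e-05 = 5.073e+04.
Re > 4000 → turbulent. ε/D = 0.0019/0.05214 = 0.0364; Haaland: 1/√f = -1.8 log₁₀[0.00592 + 0.000136] = 3.991, so f = 0.06277.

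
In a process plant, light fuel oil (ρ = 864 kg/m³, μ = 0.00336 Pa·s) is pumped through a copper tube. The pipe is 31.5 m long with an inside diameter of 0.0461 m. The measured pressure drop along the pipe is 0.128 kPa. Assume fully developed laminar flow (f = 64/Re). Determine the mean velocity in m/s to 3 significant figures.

For laminar flow, f = 64/Re with Re = ρVD/μ, so Darcy-Weisbach reduces to ΔP = 32μLV/D². Solving for V: V = ΔP·D²/(32μL) = 128·(0.0461)²/(32·0.00336·31.5) = 0.08032 m/s.
Check: Re = ρVD/μ = 864·0.08032·0.0461/0.00336 = 952.1 < 2300, so the laminar assumption holds.

V ≈ 0.0803 m/s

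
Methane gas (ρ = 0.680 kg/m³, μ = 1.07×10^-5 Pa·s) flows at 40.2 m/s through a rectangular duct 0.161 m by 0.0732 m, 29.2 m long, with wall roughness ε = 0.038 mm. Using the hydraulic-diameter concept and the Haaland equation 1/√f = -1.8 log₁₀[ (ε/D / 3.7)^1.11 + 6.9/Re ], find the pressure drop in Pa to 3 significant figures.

ΔP ≈ 2800 Pa

Hydraulic diameter D_h = 4A/P = 4·(0.161·0.0732)/(2·(0.161+0.0732)) = 0.04714/0.4684 = 0.1006 m.
Re = ρVD_h/μ = 0.68·40.2·0.1006/1.07e-05 = 2.571e+05.
ε/D_h = 3.8e-05/0.1006 = 0.000378; Haaland gives 1/√f = -1.8 log₁₀[3.71e-05+2.68e-05] = 7.549, so f = 0.01755.
ΔP = f(L/D_h)(ρV²/2) = 0.01755·29.2/0.1006·549.5 = 2797 Pa.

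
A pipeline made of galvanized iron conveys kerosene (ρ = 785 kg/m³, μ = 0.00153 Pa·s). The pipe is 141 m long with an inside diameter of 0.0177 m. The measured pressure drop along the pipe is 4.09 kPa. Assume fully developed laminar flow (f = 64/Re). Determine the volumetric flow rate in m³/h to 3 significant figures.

For laminar flow, f = 64/Re with Re = ρVD/μ, so Darcy-Weisbach reduces to ΔP = 32μLV/D². Solving for V: V = ΔP·D²/(32μL) = 4090·(0.0177)²/(32·0.00153·141) = 0.1856 m/s.
Check: Re = ρVD/μ = 785·0.1856·0.0177/0.00153 = 1686 < 2300, so the laminar assumption holds.
Q = V·A = 0.1856·(π/4·0.0177²) = 4.567e-05 m³/s = 0.164 m³/h.

Q ≈ 0.164 m³/h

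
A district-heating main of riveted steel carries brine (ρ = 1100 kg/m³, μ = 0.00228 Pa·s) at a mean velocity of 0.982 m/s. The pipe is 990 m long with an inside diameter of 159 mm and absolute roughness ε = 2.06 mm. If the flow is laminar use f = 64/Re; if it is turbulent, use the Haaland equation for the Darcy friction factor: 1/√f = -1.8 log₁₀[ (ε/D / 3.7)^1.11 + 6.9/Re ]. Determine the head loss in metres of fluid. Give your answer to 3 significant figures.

Reynolds number Re = ρVD/μ = 1100 · 0.982 · 0.159 / 0.00228 = 7.533e+04.
Re > 4000 → turbulent. Relative roughness ε/D = 0.00206/0.159 = 0.013. Haaland: 1/√f = -1.8 log₁₀[(0.013/3.7)^1.11 + 6.9/7.533e+04] = -1.8 log₁₀[0.00188 + 9.16e-05] = 4.869, so f = 0.04218.
Darcy-Weisbach: ΔP = f(L/D)(ρV²/2) = 0.04218·(990/0.159)·(1100·0.982²/2) = 0.04218·6226·530.4 = 1.393e+05 Pa.
Head loss h_f = ΔP/(ρg) = 1.393e+05/(1100·9.81) = 12.9 m.

h_f ≈ 12.9 m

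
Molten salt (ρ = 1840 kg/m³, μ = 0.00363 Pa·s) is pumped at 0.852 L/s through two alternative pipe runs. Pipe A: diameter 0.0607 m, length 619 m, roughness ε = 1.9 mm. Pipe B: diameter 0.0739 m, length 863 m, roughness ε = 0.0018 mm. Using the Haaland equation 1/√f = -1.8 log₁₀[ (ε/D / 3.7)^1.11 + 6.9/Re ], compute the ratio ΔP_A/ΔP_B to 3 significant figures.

Pipe A: V = Q/A = 0.000852/0.002894 = 0.2944 m/s; Re = 9059; ε/D = 0.0313; Haaland → f = 0.06156; ΔP_A = f(L/D)(ρV²/2) = 5.007e+04 Pa.
Pipe B: V = Q/A = 0.000852/0.004289 = 0.1986 m/s; Re = 7441; ε/D = 2.44e-05; Haaland → f = 0.03357; ΔP_B = f(L/D)(ρV²/2) = 1.423e+04 Pa.
ΔP_A/ΔP_B = 5.007e+04/1.423e+04 = 3.52.

ΔP_A/ΔP_B ≈ 3.52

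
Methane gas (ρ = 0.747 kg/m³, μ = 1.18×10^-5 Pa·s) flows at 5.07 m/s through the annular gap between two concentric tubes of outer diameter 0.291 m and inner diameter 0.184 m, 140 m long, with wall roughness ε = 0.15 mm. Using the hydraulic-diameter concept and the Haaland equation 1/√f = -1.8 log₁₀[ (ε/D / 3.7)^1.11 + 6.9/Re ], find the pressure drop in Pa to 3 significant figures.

Hydraulic diameter D_h = 4A/P = D_o - D_i = 0.291 - 0.184 = 0.107 m.
Re = ρVD_h/μ = 0.747·5.07·0.107/1.18e-05 = 3.434e+04.
ε/D_h = 0.00015/0.107 = 0.0014; Haaland gives 1/√f = -1.8 log₁₀[0.000159+0.000201] = 6.198, so f = 0.02603.
ΔP = f(L/D_h)(ρV²/2) = 0.02603·140/0.107·9.601 = 327 Pa.

ΔP ≈ 327 Pa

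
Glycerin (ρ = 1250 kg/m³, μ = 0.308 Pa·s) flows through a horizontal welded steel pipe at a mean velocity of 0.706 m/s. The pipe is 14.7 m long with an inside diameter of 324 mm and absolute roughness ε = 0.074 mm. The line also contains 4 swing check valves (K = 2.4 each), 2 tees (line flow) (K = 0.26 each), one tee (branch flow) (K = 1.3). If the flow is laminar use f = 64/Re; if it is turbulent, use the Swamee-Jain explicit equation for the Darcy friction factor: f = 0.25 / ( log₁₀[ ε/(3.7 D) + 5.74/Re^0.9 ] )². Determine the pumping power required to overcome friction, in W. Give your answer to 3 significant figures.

P ≈ 264 W

Reynolds number Re = ρVD/μ = 1250 · 0.706 · 0.324 / 0.308 = 928.3.
Re < 2300 → laminar flow, so f = 64/Re = 64/928.3 = 0.06894 (the turbulent correlation is not needed).
Total minor-loss coefficient ΣK = 4·2.4 + 2·0.26 + 1·1.3 = 11.4.
ΔP = [f·L/D + ΣK]·(ρV²/2) = [0.06894·14.7/0.324 + 11.4]·(1250·0.706²/2) = [3.128 + 11.4]·311.5 = 4532 Pa.
Q = V·A = 0.706·0.08245 = 0.05821 m³/s.
Pumping power P = QΔP = 0.05821·4532 = 263.8 W = 264 W.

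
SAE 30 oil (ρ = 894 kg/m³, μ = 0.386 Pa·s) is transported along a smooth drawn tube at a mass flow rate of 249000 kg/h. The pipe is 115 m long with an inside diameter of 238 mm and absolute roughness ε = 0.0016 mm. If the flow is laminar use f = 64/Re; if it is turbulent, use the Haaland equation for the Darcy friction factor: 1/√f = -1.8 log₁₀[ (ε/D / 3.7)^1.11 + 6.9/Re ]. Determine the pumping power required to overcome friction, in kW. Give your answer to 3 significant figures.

ṁ = 249000 kg/h = 249000/3600 = 69.17 kg/s.
A = πD²/4 = π(0.238)²/4 = 0.04449 m²; mean velocity V = ṁ/(ρA) = 69.17/(894 · 0.04449) = 1.739 m/s.
Reynolds number Re = ρVD/μ = 894 · 1.739 · 0.238 / 0.386 = 958.6.
Re < 2300 → laminar flow, so f = 64/Re = 64/958.6 = 0.06676 (the turbulent correlation is not needed).
Darcy-Weisbach: ΔP = f(L/D)(ρV²/2) = 0.06676·(115/0.238)·(894·1.739²/2) = 0.06676·483.2·1352 = 4.361e+04 Pa.
Q = ṁ/ρ = 69.17/894 = 0.07737 m³/s.
Pumping power P = QΔP = 0.07737·4.361e+04 = 3374 W = 3.37 kW.

P ≈ 3.37 kW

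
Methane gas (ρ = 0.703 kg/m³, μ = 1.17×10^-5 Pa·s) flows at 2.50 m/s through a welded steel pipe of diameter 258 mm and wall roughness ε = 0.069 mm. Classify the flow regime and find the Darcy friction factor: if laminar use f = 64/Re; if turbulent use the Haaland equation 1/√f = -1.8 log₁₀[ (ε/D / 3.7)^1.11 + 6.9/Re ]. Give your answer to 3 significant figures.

Re = ρVD/μ = 0.703·2.5·0.258/1.17e-05 = 3.876e+04.
Re > 4000 → turbulent. ε/D = 6.9e-05/0.258 = 0.000267; Haaland: 1/√f = -1.8 log₁₀[2.53e-05 + 0.000178] = 6.645, so f = 0.02265.

f ≈ 0.0226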